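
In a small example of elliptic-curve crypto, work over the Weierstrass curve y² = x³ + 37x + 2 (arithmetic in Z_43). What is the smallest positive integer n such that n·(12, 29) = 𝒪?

3

2P: tangent at (12, 29): λ = (3·12² + 37)/(2·29) ≡ 39/15. 15⁻¹ ≡ 23 (mod 43), so λ ≡ 39·23 ≡ 37.
  x = λ² - 12 - 12 = 1369 - 24 ≡ 12; y = λ·(12 - 12) - 29 ≡ 14. → (12, 14)
3P: (12, 14) + (12, 29): same x and y₁ ≡ -y₂, so the sum is 𝒪.
3P = 𝒪, so the order is 3.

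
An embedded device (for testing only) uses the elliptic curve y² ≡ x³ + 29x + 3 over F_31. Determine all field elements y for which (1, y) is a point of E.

x³ + 29x + 3 = 33 ≡ 2 (mod 31).
Square roots of 2 mod 31: 8 and 23 (since 8² = 64 ≡ 2).

8, 23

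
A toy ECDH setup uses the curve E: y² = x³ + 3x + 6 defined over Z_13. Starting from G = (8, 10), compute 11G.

Double-and-add on 11 = (1011)₂. Start with G = (8, 10) for the leading 1-bit.
double: tangent at (8, 10): λ = (3·8² + 3)/(2·10) ≡ 0/7. 7⁻¹ ≡ 2 (mod 13), so λ ≡ 0·2 ≡ 0.
  x = λ² - 8 - 8 = 0 - 16 ≡ 10; y = λ·(8 - 10) - 10 ≡ 3. → (10, 3)
double: tangent at (10, 3): λ = (3·10² + 3)/(2·3) ≡ 4/6. 6⁻¹ ≡ 11 (mod 13) since 6·11 = 66 ≡ 1, so λ ≡ 4·11 ≡ 5.
  x = λ² - 10 - 10 = 25 - 20 ≡ 5; y = λ·(10 - 5) - 3 ≡ 9. → (5, 9)
add G: (5, 9) + (8, 10). λ = (10 - 9)/(8 - 5) ≡ 1/3 mod 13. 3⁻¹ ≡ 9 (mod 13) since 3·9 = 27 ≡ 1, so λ ≡ 9.
  x = λ² - 5 - 8 = 81 - 13 ≡ 3; y = λ·(5 - 3) - 9 ≡ 9. → (3, 9)
double: tangent at (3, 9): λ = (3·3² + 3)/(2·9) ≡ 4/5. 5⁻¹ ≡ 8 (mod 13) since 5·8 = 40 ≡ 1, so λ ≡ 4·8 ≡ 6.
  x = λ² - 3 - 3 = 36 - 6 ≡ 4; y = λ·(3 - 4) - 9 ≡ 11. → (4, 11)
add G: (4, 11) + (8, 10). λ = (10 - 11)/(8 - 4) ≡ 12/4 mod 13. 4⁻¹ ≡ 10 (mod 13) since 4·10 = 40 ≡ 1, so λ ≡ 3.
  x = λ² - 4 - 8 = 9 - 12 ≡ 10; y = λ·(4 - 10) - 11 ≡ 10. → (10, 10)

(10, 10)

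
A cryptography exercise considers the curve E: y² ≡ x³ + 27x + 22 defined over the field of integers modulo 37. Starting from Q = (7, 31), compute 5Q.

Repeated addition: build up to 5Q.
2Q: tangent at (7, 31): λ = (3·7² + 27)/(2·31) ≡ 26/25. 25⁻¹ ≡ 3 (mod 37), so λ ≡ 26·3 ≡ 4.
  x = λ² - 7 - 7 = 16 - 14 ≡ 2; y = λ·(7 - 2) - 31 ≡ 26. → (2, 26)
3Q: (2, 26) + (7, 31). λ = (31 - 26)/(7 - 2) ≡ 5/5 mod 37. 5⁻¹ ≡ 15 (mod 37) since 5·15 = 75 ≡ 1, so λ ≡ 1.
  x = λ² - 2 - 7 = 1 - 9 ≡ 29; y = λ·(2 - 29) - 26 ≡ 21. → (29, 21)
4Q: (29, 21) + (7, 31). λ = (31 - 21)/(7 - 29) ≡ 10/15 mod 37. 15⁻¹ ≡ 5 (mod 37) since 15·5 = 75 ≡ 1, so λ ≡ 13.
  x = λ² - 29 - 7 = 169 - 36 ≡ 22; y = λ·(29 - 22) - 21 ≡ 33. → (22, 33)
5Q: (22, 33) + (7, 31). λ = (31 - 33)/(7 - 22) ≡ 35/22 mod 37. 22⁻¹ ≡ 32 (mod 37), so λ ≡ 10.
  x = λ² - 22 - 7 = 100 - 29 ≡ 34; y = λ·(22 - 34) - 33 ≡ 32. → (34, 32)

(34, 32)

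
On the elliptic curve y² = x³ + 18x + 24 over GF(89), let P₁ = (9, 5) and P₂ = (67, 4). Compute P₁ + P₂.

(8, 18)

(9, 5) + (67, 4). λ = (4 - 5)/(67 - 9) ≡ 88/58 mod 89. 58⁻¹ ≡ 66 (mod 89) since 58·66 = 3828 ≡ 1, so λ ≡ 23.
  x = λ² - 9 - 67 = 529 - 76 ≡ 8; y = λ·(9 - 8) - 5 ≡ 18. → (8, 18)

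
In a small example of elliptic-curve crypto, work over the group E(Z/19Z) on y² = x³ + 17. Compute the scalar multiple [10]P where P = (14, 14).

Double-and-add on 10 = (1010)₂. Start with P = (14, 14) for the leading 1-bit.
double: tangent at (14, 14): λ = (3·14² + 0)/(2·14) ≡ 18/9. 9⁻¹ ≡ 17 (mod 19) since 9·17 = 153 ≡ 1, so λ ≡ 18·17 ≡ 2.
  x = λ² - 14 - 14 = 4 - 28 ≡ 14; y = λ·(14 - 14) - 14 ≡ 5. → (14, 5)
double: tangent at (14, 5): λ = (3·14² + 0)/(2·5) ≡ 18/10. 10⁻¹ ≡ 2 (mod 19) since 10·2 = 20 ≡ 1, so λ ≡ 18·2 ≡ 17.
  x = λ² - 14 - 14 = 289 - 28 ≡ 14; y = λ·(14 - 14) - 5 ≡ 14. → (14, 14)
add P: tangent at (14, 14): λ = (3·14² + 0)/(2·14) ≡ 18/9. 9⁻¹ ≡ 17 (mod 19) since 9·17 = 153 ≡ 1, so λ ≡ 18·17 ≡ 2.
  x = λ² - 14 - 14 = 4 - 28 ≡ 14; y = λ·(14 - 14) - 14 ≡ 5. → (14, 5)
double: tangent at (14, 5): λ = (3·14² + 0)/(2·5) ≡ 18/10. 10⁻¹ ≡ 2 (mod 19) since 10·2 = 20 ≡ 1, so λ ≡ 18·2 ≡ 17.
  x = λ² - 14 - 14 = 289 - 28 ≡ 14; y = λ·(14 - 14) - 5 ≡ 14. → (14, 14)

(14, 14)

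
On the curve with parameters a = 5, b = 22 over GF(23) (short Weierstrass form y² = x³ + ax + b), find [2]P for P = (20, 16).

(7, 20)

tangent at (20, 16): λ = (3·20² + 5)/(2·16) ≡ 9/9. 9⁻¹ ≡ 18 (mod 23), so λ ≡ 9·18 ≡ 1.
  x = λ² - 20 - 20 = 1 - 40 ≡ 7; y = λ·(20 - 7) - 16 ≡ 20. → (7, 20)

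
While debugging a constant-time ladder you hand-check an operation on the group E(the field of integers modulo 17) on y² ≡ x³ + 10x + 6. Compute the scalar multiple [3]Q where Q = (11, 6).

(4, 12)

Repeated addition: build up to 3Q.
2Q: tangent at (11, 6): λ = (3·11² + 10)/(2·6) ≡ 16/12. 12⁻¹ ≡ 10 (mod 17) since 12·10 = 120 ≡ 1, so λ ≡ 16·10 ≡ 7.
  x = λ² - 11 - 11 = 49 - 22 ≡ 10; y = λ·(11 - 10) - 6 ≡ 1. → (10, 1)
3Q: (10, 1) + (11, 6). λ = (6 - 1)/(11 - 10) ≡ 5/1 mod 17. 1⁻¹ ≡ 1 (mod 17), so λ ≡ 5.
  x = λ² - 10 - 11 = 25 - 21 ≡ 4; y = λ·(10 - 4) - 1 ≡ 12. → (4, 12)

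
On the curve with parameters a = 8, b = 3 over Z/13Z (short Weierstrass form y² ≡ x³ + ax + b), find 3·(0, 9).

(2, 12)

Write P = (0, 9).
Repeated addition: build up to 3P.
2P: tangent at (0, 9): λ = (3·0² + 8)/(2·9) ≡ 8/5. 5⁻¹ ≡ 8 (mod 13), so λ ≡ 8·8 ≡ 12.
  x = λ² - 0 - 0 = 144 - 0 ≡ 1; y = λ·(0 - 1) - 9 ≡ 5. → (1, 5)
3P: (1, 5) + (0, 9). λ = (9 - 5)/(0 - 1) ≡ 4/12 mod 13. 12⁻¹ ≡ 12 (mod 13), so λ ≡ 9.
  x = λ² - 1 - 0 = 81 - 1 ≡ 2; y = λ·(1 - 2) - 5 ≡ 12. → (2, 12)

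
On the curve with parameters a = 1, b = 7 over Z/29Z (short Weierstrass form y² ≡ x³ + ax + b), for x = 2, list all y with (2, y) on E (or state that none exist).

none

x³ + 1x + 7 = 17 ≡ 17 (mod 29).
17 is a non-residue mod 29; no y exists.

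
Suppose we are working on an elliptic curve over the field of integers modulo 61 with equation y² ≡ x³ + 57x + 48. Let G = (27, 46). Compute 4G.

(21, 40)

Repeated addition: build up to 4G.
2G: tangent at (27, 46): λ = (3·27² + 57)/(2·46) ≡ 48/31. 31⁻¹ ≡ 2 (mod 61), so λ ≡ 48·2 ≡ 35.
  x = λ² - 27 - 27 = 1225 - 54 ≡ 12; y = λ·(27 - 12) - 46 ≡ 52. → (12, 52)
3G: (12, 52) + (27, 46). λ = (46 - 52)/(27 - 12) ≡ 55/15 mod 61. 15⁻¹ ≡ 57 (mod 61) since 15·57 = 855 ≡ 1, so λ ≡ 24.
  x = λ² - 12 - 27 = 576 - 39 ≡ 49; y = λ·(12 - 49) - 52 ≡ 36. → (49, 36)
4G: (49, 36) + (27, 46). λ = (46 - 36)/(27 - 49) ≡ 10/39 mod 61. 39⁻¹ ≡ 36 (mod 61) since 39·36 = 1404 ≡ 1, so λ ≡ 55.
  x = λ² - 49 - 27 = 3025 - 76 ≡ 21; y = λ·(49 - 21) - 36 ≡ 40. → (21, 40)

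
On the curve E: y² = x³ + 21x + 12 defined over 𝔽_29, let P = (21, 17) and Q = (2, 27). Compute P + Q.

(7, 26)

(21, 17) + (2, 27). λ = (27 - 17)/(2 - 21) ≡ 10/10 mod 29. 10⁻¹ ≡ 3 (mod 29), so λ ≡ 1.
  x = λ² - 21 - 2 = 1 - 23 ≡ 7; y = λ·(21 - 7) - 17 ≡ 26. → (7, 26)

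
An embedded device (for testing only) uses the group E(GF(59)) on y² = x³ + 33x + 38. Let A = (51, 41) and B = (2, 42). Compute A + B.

(42, 13)

(51, 41) + (2, 42). λ = (42 - 41)/(2 - 51) ≡ 1/10 mod 59. 10⁻¹ ≡ 6 (mod 59), so λ ≡ 6.
  x = λ² - 51 - 2 = 36 - 53 ≡ 42; y = λ·(51 - 42) - 41 ≡ 13. → (42, 13)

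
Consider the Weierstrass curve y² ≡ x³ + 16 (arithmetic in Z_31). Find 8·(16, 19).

(0, 27)

Write P = (16, 19).
Double-and-add on 8 = (1000)₂. Start with P = (16, 19) for the leading 1-bit.
double: tangent at (16, 19): λ = (3·16² + 0)/(2·19) ≡ 24/7. 7⁻¹ ≡ 9 (mod 31) since 7·9 = 63 ≡ 1, so λ ≡ 24·9 ≡ 30.
  x = λ² - 16 - 16 = 900 - 32 ≡ 0; y = λ·(16 - 0) - 19 ≡ 27. → (0, 27)
double: tangent at (0, 27): λ = (3·0² + 0)/(2·27) ≡ 0/23. 23⁻¹ ≡ 27 (mod 31) since 23·27 = 621 ≡ 1, so λ ≡ 0·27 ≡ 0.
  x = λ² - 0 - 0 = 0 - 0 ≡ 0; y = λ·(0 - 0) - 27 ≡ 4. → (0, 4)
double: tangent at (0, 4): λ = (3·0² + 0)/(2·4) ≡ 0/8. 8⁻¹ ≡ 4 (mod 31), so λ ≡ 0·4 ≡ 0.
  x = λ² - 0 - 0 = 0 - 0 ≡ 0; y = λ·(0 - 0) - 4 ≡ 27. → (0, 27)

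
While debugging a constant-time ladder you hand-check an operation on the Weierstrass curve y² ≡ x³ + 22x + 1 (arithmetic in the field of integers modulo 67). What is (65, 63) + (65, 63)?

tangent at (65, 63): λ = (3·65² + 22)/(2·63) ≡ 34/59. 59⁻¹ ≡ 25 (mod 67), so λ ≡ 34·25 ≡ 46.
  x = λ² - 65 - 65 = 2116 - 130 ≡ 43; y = λ·(65 - 43) - 63 ≡ 11. → (43, 11)

(43, 11)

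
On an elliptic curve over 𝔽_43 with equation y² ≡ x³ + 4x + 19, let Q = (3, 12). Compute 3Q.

(6, 1)

Repeated addition: build up to 3Q.
2Q: tangent at (3, 12): λ = (3·3² + 4)/(2·12) ≡ 31/24. 24⁻¹ ≡ 9 (mod 43), so λ ≡ 31·9 ≡ 21.
  x = λ² - 3 - 3 = 441 - 6 ≡ 5; y = λ·(3 - 5) - 12 ≡ 32. → (5, 32)
3Q: (5, 32) + (3, 12). λ = (12 - 32)/(3 - 5) ≡ 23/41 mod 43. 41⁻¹ ≡ 21 (mod 43) since 41·21 = 861 ≡ 1, so λ ≡ 10.
  x = λ² - 5 - 3 = 100 - 8 ≡ 6; y = λ·(5 - 6) - 32 ≡ 1. → (6, 1)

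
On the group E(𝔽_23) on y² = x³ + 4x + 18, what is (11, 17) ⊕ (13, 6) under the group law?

(12, 0)

(11, 17) + (13, 6). λ = (6 - 17)/(13 - 11) ≡ 12/2 mod 23. 2⁻¹ ≡ 12 (mod 23) since 2·12 = 24 ≡ 1, so λ ≡ 6.
  x = λ² - 11 - 13 = 36 - 24 ≡ 12; y = λ·(11 - 12) - 17 ≡ 0. → (12, 0)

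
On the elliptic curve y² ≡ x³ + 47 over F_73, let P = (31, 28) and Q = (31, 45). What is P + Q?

The two points share x = 31 and their y-coordinates satisfy 28 + 45 ≡ 0 (mod 73), so they are inverses. Their sum is 𝒪.

O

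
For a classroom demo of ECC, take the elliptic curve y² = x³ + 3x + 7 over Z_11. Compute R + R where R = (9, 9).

(5, 9)

tangent at (9, 9): λ = (3·9² + 3)/(2·9) ≡ 4/7. 7⁻¹ ≡ 8 (mod 11) since 7·8 = 56 ≡ 1, so λ ≡ 4·8 ≡ 10.
  x = λ² - 9 - 9 = 100 - 18 ≡ 5; y = λ·(9 - 5) - 9 ≡ 9. → (5, 9)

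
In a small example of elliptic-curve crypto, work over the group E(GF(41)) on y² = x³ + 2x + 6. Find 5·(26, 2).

(24, 26)

Write Q = (26, 2).
Double-and-add on 5 = (101)₂. Start with Q = (26, 2) for the leading 1-bit.
double: tangent at (26, 2): λ = (3·26² + 2)/(2·2) ≡ 21/4. 4⁻¹ ≡ 31 (mod 41) since 4·31 = 124 ≡ 1, so λ ≡ 21·31 ≡ 36.
  x = λ² - 26 - 26 = 1296 - 52 ≡ 14; y = λ·(26 - 14) - 2 ≡ 20. → (14, 20)
double: tangent at (14, 20): λ = (3·14² + 2)/(2·20) ≡ 16/40. 40⁻¹ ≡ 40 (mod 41), so λ ≡ 16·40 ≡ 25.
  x = λ² - 14 - 14 = 625 - 28 ≡ 23; y = λ·(14 - 23) - 20 ≡ 1. → (23, 1)
add Q: (23, 1) + (26, 2). λ = (2 - 1)/(26 - 23) ≡ 1/3 mod 41. 3⁻¹ ≡ 14 (mod 41), so λ ≡ 14.
  x = λ² - 23 - 26 = 196 - 49 ≡ 24; y = λ·(23 - 24) - 1 ≡ 26. → (24, 26)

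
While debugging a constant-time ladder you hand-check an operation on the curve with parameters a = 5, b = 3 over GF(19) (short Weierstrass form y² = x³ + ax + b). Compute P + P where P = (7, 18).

(5, 1)

tangent at (7, 18): λ = (3·7² + 5)/(2·18) ≡ 0/17. 17⁻¹ ≡ 9 (mod 19), so λ ≡ 0·9 ≡ 0.
  x = λ² - 7 - 7 = 0 - 14 ≡ 5; y = λ·(7 - 5) - 18 ≡ 1. → (5, 1)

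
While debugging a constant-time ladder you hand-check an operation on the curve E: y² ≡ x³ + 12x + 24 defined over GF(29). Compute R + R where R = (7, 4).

tangent at (7, 4): λ = (3·7² + 12)/(2·4) ≡ 14/8. 8⁻¹ ≡ 11 (mod 29), so λ ≡ 14·11 ≡ 9.
  x = λ² - 7 - 7 = 81 - 14 ≡ 9; y = λ·(7 - 9) - 4 ≡ 7. → (9, 7)

(9, 7)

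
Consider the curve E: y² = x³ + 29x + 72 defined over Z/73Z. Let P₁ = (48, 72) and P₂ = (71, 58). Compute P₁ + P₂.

(48, 72) + (71, 58). λ = (58 - 72)/(71 - 48) ≡ 59/23 mod 73. 23⁻¹ ≡ 54 (mod 73) since 23·54 = 1242 ≡ 1, so λ ≡ 47.
  x = λ² - 48 - 71 = 2209 - 119 ≡ 46; y = λ·(48 - 46) - 72 ≡ 22. → (46, 22)

(46, 22)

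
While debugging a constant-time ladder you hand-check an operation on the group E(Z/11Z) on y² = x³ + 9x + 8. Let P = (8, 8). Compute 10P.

(6, 6)

Repeated addition: build up to 10P.
2P: tangent at (8, 8): λ = (3·8² + 9)/(2·8) ≡ 3/5. 5⁻¹ ≡ 9 (mod 11) since 5·9 = 45 ≡ 1, so λ ≡ 3·9 ≡ 5.
  x = λ² - 8 - 8 = 25 - 16 ≡ 9; y = λ·(8 - 9) - 8 ≡ 9. → (9, 9)
3P: (9, 9) + (8, 8). λ = (8 - 9)/(8 - 9) ≡ 10/10 mod 11. 10⁻¹ ≡ 10 (mod 11), so λ ≡ 1.
  x = λ² - 9 - 8 = 1 - 17 ≡ 6; y = λ·(9 - 6) - 9 ≡ 5. → (6, 5)
4P: (6, 5) + (8, 8). λ = (8 - 5)/(8 - 6) ≡ 3/2 mod 11. 2⁻¹ ≡ 6 (mod 11), so λ ≡ 7.
  x = λ² - 6 - 8 = 49 - 14 ≡ 2; y = λ·(6 - 2) - 5 ≡ 1. → (2, 1)
5P: (2, 1) + (8, 8). λ = (8 - 1)/(8 - 2) ≡ 7/6 mod 11. 6⁻¹ ≡ 2 (mod 11), so λ ≡ 3.
  x = λ² - 2 - 8 = 9 - 10 ≡ 10; y = λ·(2 - 10) - 1 ≡ 8. → (10, 8)
6P: (10, 8) + (8, 8). λ = (8 - 8)/(8 - 10) ≡ 0/9 mod 11. 9⁻¹ ≡ 5 (mod 11) since 9·5 = 45 ≡ 1, so λ ≡ 0.
  x = λ² - 10 - 8 = 0 - 18 ≡ 4; y = λ·(10 - 4) - 8 ≡ 3. → (4, 3)
7P: (4, 3) + (8, 8). λ = (8 - 3)/(8 - 4) ≡ 5/4 mod 11. 4⁻¹ ≡ 3 (mod 11) since 4·3 = 12 ≡ 1, so λ ≡ 4.
  x = λ² - 4 - 8 = 16 - 12 ≡ 4; y = λ·(4 - 4) - 3 ≡ 8. → (4, 8)
8P: (4, 8) + (8, 8). λ = (8 - 8)/(8 - 4) ≡ 0/4 mod 11. 4⁻¹ ≡ 3 (mod 11), so λ ≡ 0.
  x = λ² - 4 - 8 = 0 - 12 ≡ 10; y = λ·(4 - 10) - 8 ≡ 3. → (10, 3)
9P: (10, 3) + (8, 8). λ = (8 - 3)/(8 - 10) ≡ 5/9 mod 11. 9⁻¹ ≡ 5 (mod 11), so λ ≡ 3.
  x = λ² - 10 - 8 = 9 - 18 ≡ 2; y = λ·(10 - 2) - 3 ≡ 10. → (2, 10)
10P: (2, 10) + (8, 8). λ = (8 - 10)/(8 - 2) ≡ 9/6 mod 11. 6⁻¹ ≡ 2 (mod 11), so λ ≡ 7.
  x = λ² - 2 - 8 = 49 - 10 ≡ 6; y = λ·(2 - 6) - 10 ≡ 6. → (6, 6)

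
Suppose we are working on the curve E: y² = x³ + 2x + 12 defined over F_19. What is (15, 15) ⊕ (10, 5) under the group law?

(15, 15) + (10, 5). λ = (5 - 15)/(10 - 15) ≡ 9/14 mod 19. 14⁻¹ ≡ 15 (mod 19) since 14·15 = 210 ≡ 1, so λ ≡ 2.
  x = λ² - 15 - 10 = 4 - 25 ≡ 17; y = λ·(15 - 17) - 15 ≡ 0. → (17, 0)

(17, 0)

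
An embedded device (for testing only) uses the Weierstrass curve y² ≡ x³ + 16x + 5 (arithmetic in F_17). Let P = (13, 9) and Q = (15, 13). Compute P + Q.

(10, 14)

(13, 9) + (15, 13). λ = (13 - 9)/(15 - 13) ≡ 4/2 mod 17. 2⁻¹ ≡ 9 (mod 17), so λ ≡ 2.
  x = λ² - 13 - 15 = 4 - 28 ≡ 10; y = λ·(13 - 10) - 9 ≡ 14. → (10, 14)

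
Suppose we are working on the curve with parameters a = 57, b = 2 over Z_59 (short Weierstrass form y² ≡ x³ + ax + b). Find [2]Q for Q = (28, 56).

tangent at (28, 56): λ = (3·28² + 57)/(2·56) ≡ 49/53. 53⁻¹ ≡ 49 (mod 59) since 53·49 = 2597 ≡ 1, so λ ≡ 49·49 ≡ 41.
  x = λ² - 28 - 28 = 1681 - 56 ≡ 32; y = λ·(28 - 32) - 56 ≡ 16. → (32, 16)

(32, 16)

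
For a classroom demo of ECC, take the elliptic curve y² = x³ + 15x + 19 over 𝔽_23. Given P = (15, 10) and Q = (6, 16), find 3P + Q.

First 3P:
Repeated addition: build up to 3P.
2P: tangent at (15, 10): λ = (3·15² + 15)/(2·10) ≡ 0/20. 20⁻¹ ≡ 15 (mod 23), so λ ≡ 0·15 ≡ 0.
  x = λ² - 15 - 15 = 0 - 30 ≡ 16; y = λ·(15 - 16) - 10 ≡ 13. → (16, 13)
3P: (16, 13) + (15, 10). λ = (10 - 13)/(15 - 16) ≡ 20/22 mod 23. 22⁻¹ ≡ 22 (mod 23), so λ ≡ 3.
  x = λ² - 16 - 15 = 9 - 31 ≡ 1; y = λ·(16 - 1) - 13 ≡ 9. → (1, 9)
3P = (1, 9).
Finally 3P + Q:
(1, 9) + (6, 16). λ = (16 - 9)/(6 - 1) ≡ 7/5 mod 23. 5⁻¹ ≡ 14 (mod 23) since 5·14 = 70 ≡ 1, so λ ≡ 6.
  x = λ² - 1 - 6 = 36 - 7 ≡ 6; y = λ·(1 - 6) - 9 ≡ 7. → (6, 7)

(6, 7)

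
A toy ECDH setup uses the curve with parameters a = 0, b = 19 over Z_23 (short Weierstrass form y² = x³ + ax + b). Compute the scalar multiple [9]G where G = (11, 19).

(5, 11)

Double-and-add on 9 = (1001)₂. Start with G = (11, 19) for the leading 1-bit.
double: tangent at (11, 19): λ = (3·11² + 0)/(2·19) ≡ 18/15. 15⁻¹ ≡ 20 (mod 23), so λ ≡ 18·20 ≡ 15.
  x = λ² - 11 - 11 = 225 - 22 ≡ 19; y = λ·(11 - 19) - 19 ≡ 22. → (19, 22)
double: tangent at (19, 22): λ = (3·19² + 0)/(2·22) ≡ 2/21. 21⁻¹ ≡ 11 (mod 23), so λ ≡ 2·11 ≡ 22.
  x = λ² - 19 - 19 = 484 - 38 ≡ 9; y = λ·(19 - 9) - 22 ≡ 14. → (9, 14)
double: tangent at (9, 14): λ = (3·9² + 0)/(2·14) ≡ 13/5. 5⁻¹ ≡ 14 (mod 23), so λ ≡ 13·14 ≡ 21.
  x = λ² - 9 - 9 = 441 - 18 ≡ 9; y = λ·(9 - 9) - 14 ≡ 9. → (9, 9)
add G: (9, 9) + (11, 19). λ = (19 - 9)/(11 - 9) ≡ 10/2 mod 23. 2⁻¹ ≡ 12 (mod 23), so λ ≡ 5.
  x = λ² - 9 - 11 = 25 - 20 ≡ 5; y = λ·(9 - 5) - 9 ≡ 11. → (5, 11)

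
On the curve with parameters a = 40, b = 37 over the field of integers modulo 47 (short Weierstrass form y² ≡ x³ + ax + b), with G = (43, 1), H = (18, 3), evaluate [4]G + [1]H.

First 4G:
Double-and-add on 4 = (100)₂. Start with G = (43, 1) for the leading 1-bit.
double: tangent at (43, 1): λ = (3·43² + 40)/(2·1) ≡ 41/2. 2⁻¹ ≡ 24 (mod 47) since 2·24 = 48 ≡ 1, so λ ≡ 41·24 ≡ 44.
  x = λ² - 43 - 43 = 1936 - 86 ≡ 17; y = λ·(43 - 17) - 1 ≡ 15. → (17, 15)
double: tangent at (17, 15): λ = (3·17² + 40)/(2·15) ≡ 14/30. 30⁻¹ ≡ 11 (mod 47), so λ ≡ 14·11 ≡ 13.
  x = λ² - 17 - 17 = 169 - 34 ≡ 41; y = λ·(17 - 41) - 15 ≡ 2. → (41, 2)
4G = (41, 2).
Finally 4G + H:
(41, 2) + (18, 3). λ = (3 - 2)/(18 - 41) ≡ 1/24 mod 47. 24⁻¹ ≡ 2 (mod 47), so λ ≡ 2.
  x = λ² - 41 - 18 = 4 - 59 ≡ 39; y = λ·(41 - 39) - 2 ≡ 2. → (39, 2)

(39, 2)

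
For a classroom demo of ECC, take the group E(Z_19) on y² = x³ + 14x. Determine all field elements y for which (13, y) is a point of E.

x³ + 14x + 0 = 2379 ≡ 4 (mod 19).
Square roots of 4 mod 19: 2 and 17 (since 2² = 4 ≡ 4).

2, 17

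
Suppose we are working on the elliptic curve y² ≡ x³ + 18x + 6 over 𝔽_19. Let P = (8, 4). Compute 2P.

(14, 0)

tangent at (8, 4): λ = (3·8² + 18)/(2·4) ≡ 1/8. 8⁻¹ ≡ 12 (mod 19), so λ ≡ 1·12 ≡ 12.
  x = λ² - 8 - 8 = 144 - 16 ≡ 14; y = λ·(8 - 14) - 4 ≡ 0. → (14, 0)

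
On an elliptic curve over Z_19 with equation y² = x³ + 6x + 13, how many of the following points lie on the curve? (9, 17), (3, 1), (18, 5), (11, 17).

3

(9, 17): 17² ≡ 4, rhs ≡ 17 → off.
(3, 1): 1² ≡ 1, rhs ≡ 1 → on.
(18, 5): 5² ≡ 6, rhs ≡ 6 → on.
(11, 17): 17² ≡ 4, rhs ≡ 4 → on.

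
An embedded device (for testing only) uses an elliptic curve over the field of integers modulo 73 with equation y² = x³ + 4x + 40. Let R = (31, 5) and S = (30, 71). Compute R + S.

(61, 4)

(31, 5) + (30, 71). λ = (71 - 5)/(30 - 31) ≡ 66/72 mod 73. 72⁻¹ ≡ 72 (mod 73) since 72·72 = 5184 ≡ 1, so λ ≡ 7.
  x = λ² - 31 - 30 = 49 - 61 ≡ 61; y = λ·(31 - 61) - 5 ≡ 4. → (61, 4)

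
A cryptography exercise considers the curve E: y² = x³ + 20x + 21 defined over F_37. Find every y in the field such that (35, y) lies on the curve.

x³ + 20x + 21 = 43596 ≡ 10 (mod 37).
Square roots of 10 mod 37: 11 and 26 (since 11² = 121 ≡ 10).

11, 26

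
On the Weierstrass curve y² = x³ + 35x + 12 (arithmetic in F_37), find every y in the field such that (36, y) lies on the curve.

none

x³ + 35x + 12 = 47928 ≡ 13 (mod 37).
13 is a non-residue mod 37; no y exists.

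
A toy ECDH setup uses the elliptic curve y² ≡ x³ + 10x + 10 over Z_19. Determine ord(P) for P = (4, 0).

2

2P: (4, 0) + (4, 0): same x and y₁ ≡ -y₂, so the sum is 𝒪.
2P = 𝒪, so the order is 2.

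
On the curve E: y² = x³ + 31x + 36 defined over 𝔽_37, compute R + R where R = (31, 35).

(24, 27)

tangent at (31, 35): λ = (3·31² + 31)/(2·35) ≡ 28/33. 33⁻¹ ≡ 9 (mod 37) since 33·9 = 297 ≡ 1, so λ ≡ 28·9 ≡ 30.
  x = λ² - 31 - 31 = 900 - 62 ≡ 24; y = λ·(31 - 24) - 35 ≡ 27. → (24, 27)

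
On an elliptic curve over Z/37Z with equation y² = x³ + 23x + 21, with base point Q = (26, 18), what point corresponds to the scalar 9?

Double-and-add on 9 = (1001)₂. Start with Q = (26, 18) for the leading 1-bit.
double: tangent at (26, 18): λ = (3·26² + 23)/(2·18) ≡ 16/36. 36⁻¹ ≡ 36 (mod 37) since 36·36 = 1296 ≡ 1, so λ ≡ 16·36 ≡ 21.
  x = λ² - 26 - 26 = 441 - 52 ≡ 19; y = λ·(26 - 19) - 18 ≡ 18. → (19, 18)
double: tangent at (19, 18): λ = (3·19² + 23)/(2·18) ≡ 33/36. 36⁻¹ ≡ 36 (mod 37), so λ ≡ 33·36 ≡ 4.
  x = λ² - 19 - 19 = 16 - 38 ≡ 15; y = λ·(19 - 15) - 18 ≡ 35. → (15, 35)
double: tangent at (15, 35): λ = (3·15² + 23)/(2·35) ≡ 32/33. 33⁻¹ ≡ 9 (mod 37), so λ ≡ 32·9 ≡ 29.
  x = λ² - 15 - 15 = 841 - 30 ≡ 34; y = λ·(15 - 34) - 35 ≡ 6. → (34, 6)
add Q: (34, 6) + (26, 18). λ = (18 - 6)/(26 - 34) ≡ 12/29 mod 37. 29⁻¹ ≡ 23 (mod 37) since 29·23 = 667 ≡ 1, so λ ≡ 17.
  x = λ² - 34 - 26 = 289 - 60 ≡ 7; y = λ·(34 - 7) - 6 ≡ 9. → (7, 9)

(7, 9)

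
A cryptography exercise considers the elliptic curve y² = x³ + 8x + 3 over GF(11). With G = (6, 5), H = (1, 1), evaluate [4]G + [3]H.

(0, 5)

First 4G:
Repeated addition: build up to 4G.
2G: tangent at (6, 5): λ = (3·6² + 8)/(2·5) ≡ 6/10. 10⁻¹ ≡ 10 (mod 11) since 10·10 = 100 ≡ 1, so λ ≡ 6·10 ≡ 5.
  x = λ² - 6 - 6 = 25 - 12 ≡ 2; y = λ·(6 - 2) - 5 ≡ 4. → (2, 4)
3G: (2, 4) + (6, 5). λ = (5 - 4)/(6 - 2) ≡ 1/4 mod 11. 4⁻¹ ≡ 3 (mod 11), so λ ≡ 3.
  x = λ² - 2 - 6 = 9 - 8 ≡ 1; y = λ·(2 - 1) - 4 ≡ 10. → (1, 10)
4G: (1, 10) + (6, 5). λ = (5 - 10)/(6 - 1) ≡ 6/5 mod 11. 5⁻¹ ≡ 9 (mod 11), so λ ≡ 10.
  x = λ² - 1 - 6 = 100 - 7 ≡ 5; y = λ·(1 - 5) - 10 ≡ 5. → (5, 5)
4G = (5, 5).
Next 3H:
Repeated addition: build up to 3H.
2H: tangent at (1, 1): λ = (3·1² + 8)/(2·1) ≡ 0/2. 2⁻¹ ≡ 6 (mod 11), so λ ≡ 0·6 ≡ 0.
  x = λ² - 1 - 1 = 0 - 2 ≡ 9; y = λ·(1 - 9) - 1 ≡ 10. → (9, 10)
3H: (9, 10) + (1, 1). λ = (1 - 10)/(1 - 9) ≡ 2/3 mod 11. 3⁻¹ ≡ 4 (mod 11) since 3·4 = 12 ≡ 1, so λ ≡ 8.
  x = λ² - 9 - 1 = 64 - 10 ≡ 10; y = λ·(9 - 10) - 10 ≡ 4. → (10, 4)
3H = (10, 4).
Finally 4G + 3H:
(5, 5) + (10, 4). λ = (4 - 5)/(10 - 5) ≡ 10/5 mod 11. 5⁻¹ ≡ 9 (mod 11), so λ ≡ 2.
  x = λ² - 5 - 10 = 4 - 15 ≡ 0; y = λ·(5 - 0) - 5 ≡ 5. → (0, 5)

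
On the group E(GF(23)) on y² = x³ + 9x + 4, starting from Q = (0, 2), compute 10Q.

Repeated addition: build up to 10Q.
2Q: tangent at (0, 2): λ = (3·0² + 9)/(2·2) ≡ 9/4. 4⁻¹ ≡ 6 (mod 23), so λ ≡ 9·6 ≡ 8.
  x = λ² - 0 - 0 = 64 - 0 ≡ 18; y = λ·(0 - 18) - 2 ≡ 15. → (18, 15)
3Q: (18, 15) + (0, 2). λ = (2 - 15)/(0 - 18) ≡ 10/5 mod 23. 5⁻¹ ≡ 14 (mod 23), so λ ≡ 2.
  x = λ² - 18 - 0 = 4 - 18 ≡ 9; y = λ·(18 - 9) - 15 ≡ 3. → (9, 3)
4Q: (9, 3) + (0, 2). λ = (2 - 3)/(0 - 9) ≡ 22/14 mod 23. 14⁻¹ ≡ 5 (mod 23) since 14·5 = 70 ≡ 1, so λ ≡ 18.
  x = λ² - 9 - 0 = 324 - 9 ≡ 16; y = λ·(9 - 16) - 3 ≡ 9. → (16, 9)
5Q: (16, 9) + (0, 2). λ = (2 - 9)/(0 - 16) ≡ 16/7 mod 23. 7⁻¹ ≡ 10 (mod 23), so λ ≡ 22.
  x = λ² - 16 - 0 = 484 - 16 ≡ 8; y = λ·(16 - 8) - 9 ≡ 6. → (8, 6)
6Q: (8, 6) + (0, 2). λ = (2 - 6)/(0 - 8) ≡ 19/15 mod 23. 15⁻¹ ≡ 20 (mod 23) since 15·20 = 300 ≡ 1, so λ ≡ 12.
  x = λ² - 8 - 0 = 144 - 8 ≡ 21; y = λ·(8 - 21) - 6 ≡ 22. → (21, 22)
7Q: (21, 22) + (0, 2). λ = (2 - 22)/(0 - 21) ≡ 3/2 mod 23. 2⁻¹ ≡ 12 (mod 23) since 2·12 = 24 ≡ 1, so λ ≡ 13.
  x = λ² - 21 - 0 = 169 - 21 ≡ 10; y = λ·(21 - 10) - 22 ≡ 6. → (10, 6)
8Q: (10, 6) + (0, 2). λ = (2 - 6)/(0 - 10) ≡ 19/13 mod 23. 13⁻¹ ≡ 16 (mod 23) since 13·16 = 208 ≡ 1, so λ ≡ 5.
  x = λ² - 10 - 0 = 25 - 10 ≡ 15; y = λ·(10 - 15) - 6 ≡ 15. → (15, 15)
9Q: (15, 15) + (0, 2). λ = (2 - 15)/(0 - 15) ≡ 10/8 mod 23. 8⁻¹ ≡ 3 (mod 23), so λ ≡ 7.
  x = λ² - 15 - 0 = 49 - 15 ≡ 11; y = λ·(15 - 11) - 15 ≡ 13. → (11, 13)
10Q: (11, 13) + (0, 2). λ = (2 - 13)/(0 - 11) ≡ 12/12 mod 23. 12⁻¹ ≡ 2 (mod 23), so λ ≡ 1.
  x = λ² - 11 - 0 = 1 - 11 ≡ 13; y = λ·(11 - 13) - 13 ≡ 8. → (13, 8)

(13, 8)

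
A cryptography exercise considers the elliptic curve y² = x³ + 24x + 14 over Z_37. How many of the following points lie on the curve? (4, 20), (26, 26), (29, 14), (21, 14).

2

(4, 20): 20² ≡ 30, rhs ≡ 26 → off.
(26, 26): 26² ≡ 10, rhs ≡ 10 → on.
(29, 14): 14² ≡ 11, rhs ≡ 13 → off.
(21, 14): 14² ≡ 11, rhs ≡ 11 → on.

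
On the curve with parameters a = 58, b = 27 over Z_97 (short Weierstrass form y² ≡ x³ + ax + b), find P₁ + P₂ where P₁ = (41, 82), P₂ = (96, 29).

(46, 11)

(41, 82) + (96, 29). λ = (29 - 82)/(96 - 41) ≡ 44/55 mod 97. 55⁻¹ ≡ 30 (mod 97) since 55·30 = 1650 ≡ 1, so λ ≡ 59.
  x = λ² - 41 - 96 = 3481 - 137 ≡ 46; y = λ·(41 - 46) - 82 ≡ 11. → (46, 11)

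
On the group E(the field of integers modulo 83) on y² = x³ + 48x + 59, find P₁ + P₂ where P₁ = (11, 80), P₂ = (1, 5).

(11, 80) + (1, 5). λ = (5 - 80)/(1 - 11) ≡ 8/73 mod 83. 73⁻¹ ≡ 58 (mod 83), so λ ≡ 49.
  x = λ² - 11 - 1 = 2401 - 12 ≡ 65; y = λ·(11 - 65) - 80 ≡ 13. → (65, 13)

(65, 13)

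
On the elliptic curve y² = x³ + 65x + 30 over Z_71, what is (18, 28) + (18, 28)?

(53, 25)

tangent at (18, 28): λ = (3·18² + 65)/(2·28) ≡ 43/56. 56⁻¹ ≡ 52 (mod 71), so λ ≡ 43·52 ≡ 35.
  x = λ² - 18 - 18 = 1225 - 36 ≡ 53; y = λ·(18 - 53) - 28 ≡ 25. → (53, 25)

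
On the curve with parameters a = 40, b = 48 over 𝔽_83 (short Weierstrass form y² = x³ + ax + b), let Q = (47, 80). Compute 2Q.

tangent at (47, 80): λ = (3·47² + 40)/(2·80) ≡ 27/77. 77⁻¹ ≡ 69 (mod 83), so λ ≡ 27·69 ≡ 37.
  x = λ² - 47 - 47 = 1369 - 94 ≡ 30; y = λ·(47 - 30) - 80 ≡ 51. → (30, 51)

(30, 51)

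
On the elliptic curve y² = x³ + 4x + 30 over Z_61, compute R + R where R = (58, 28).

(42, 7)

tangent at (58, 28): λ = (3·58² + 4)/(2·28) ≡ 31/56. 56⁻¹ ≡ 12 (mod 61) since 56·12 = 672 ≡ 1, so λ ≡ 31·12 ≡ 6.
  x = λ² - 58 - 58 = 36 - 116 ≡ 42; y = λ·(58 - 42) - 28 ≡ 7. → (42, 7)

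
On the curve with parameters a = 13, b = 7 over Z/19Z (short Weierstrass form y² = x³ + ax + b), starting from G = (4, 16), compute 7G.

Double-and-add on 7 = (111)₂. Start with G = (4, 16) for the leading 1-bit.
double: tangent at (4, 16): λ = (3·4² + 13)/(2·16) ≡ 4/13. 13⁻¹ ≡ 3 (mod 19), so λ ≡ 4·3 ≡ 12.
  x = λ² - 4 - 4 = 144 - 8 ≡ 3; y = λ·(4 - 3) - 16 ≡ 15. → (3, 15)
add G: (3, 15) + (4, 16). λ = (16 - 15)/(4 - 3) ≡ 1/1 mod 19. 1⁻¹ ≡ 1 (mod 19), so λ ≡ 1.
  x = λ² - 3 - 4 = 1 - 7 ≡ 13; y = λ·(3 - 13) - 15 ≡ 13. → (13, 13)
double: tangent at (13, 13): λ = (3·13² + 13)/(2·13) ≡ 7/7. 7⁻¹ ≡ 11 (mod 19), so λ ≡ 7·11 ≡ 1.
  x = λ² - 13 - 13 = 1 - 26 ≡ 13; y = λ·(13 - 13) - 13 ≡ 6. → (13, 6)
add G: (13, 6) + (4, 16). λ = (16 - 6)/(4 - 13) ≡ 10/10 mod 19. 10⁻¹ ≡ 2 (mod 19), so λ ≡ 1.
  x = λ² - 13 - 4 = 1 - 17 ≡ 3; y = λ·(13 - 3) - 6 ≡ 4. → (3, 4)

(3, 4)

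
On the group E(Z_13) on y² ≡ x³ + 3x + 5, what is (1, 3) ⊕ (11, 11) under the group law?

(11, 2)

(1, 3) + (11, 11). λ = (11 - 3)/(11 - 1) ≡ 8/10 mod 13. 10⁻¹ ≡ 4 (mod 13) since 10·4 = 40 ≡ 1, so λ ≡ 6.
  x = λ² - 1 - 11 = 36 - 12 ≡ 11; y = λ·(1 - 11) - 3 ≡ 2. → (11, 2)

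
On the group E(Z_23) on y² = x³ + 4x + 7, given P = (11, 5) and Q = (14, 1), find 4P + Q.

First 4P:
Repeated addition: build up to 4P.
2P: tangent at (11, 5): λ = (3·11² + 4)/(2·5) ≡ 22/10. 10⁻¹ ≡ 7 (mod 23), so λ ≡ 22·7 ≡ 16.
  x = λ² - 11 - 11 = 256 - 22 ≡ 4; y = λ·(11 - 4) - 5 ≡ 15. → (4, 15)
3P: (4, 15) + (11, 5). λ = (5 - 15)/(11 - 4) ≡ 13/7 mod 23. 7⁻¹ ≡ 10 (mod 23), so λ ≡ 15.
  x = λ² - 4 - 11 = 225 - 15 ≡ 3; y = λ·(4 - 3) - 15 ≡ 0. → (3, 0)
4P: (3, 0) + (11, 5). λ = (5 - 0)/(11 - 3) ≡ 5/8 mod 23. 8⁻¹ ≡ 3 (mod 23), so λ ≡ 15.
  x = λ² - 3 - 11 = 225 - 14 ≡ 4; y = λ·(3 - 4) - 0 ≡ 8. → (4, 8)
4P = (4, 8).
Finally 4P + Q:
(4, 8) + (14, 1). λ = (1 - 8)/(14 - 4) ≡ 16/10 mod 23. 10⁻¹ ≡ 7 (mod 23), so λ ≡ 20.
  x = λ² - 4 - 14 = 400 - 18 ≡ 14; y = λ·(4 - 14) - 8 ≡ 22. → (14, 22)

(14, 22)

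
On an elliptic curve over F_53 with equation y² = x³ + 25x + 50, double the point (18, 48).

(18, 5)

tangent at (18, 48): λ = (3·18² + 25)/(2·48) ≡ 43/43. 43⁻¹ ≡ 37 (mod 53), so λ ≡ 43·37 ≡ 1.
  x = λ² - 18 - 18 = 1 - 36 ≡ 18; y = λ·(18 - 18) - 48 ≡ 5. → (18, 5)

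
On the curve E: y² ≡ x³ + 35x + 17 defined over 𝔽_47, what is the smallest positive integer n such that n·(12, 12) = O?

3

2P: tangent at (12, 12): λ = (3·12² + 35)/(2·12) ≡ 44/24. 24⁻¹ ≡ 2 (mod 47) since 24·2 = 48 ≡ 1, so λ ≡ 44·2 ≡ 41.
  x = λ² - 12 - 12 = 1681 - 24 ≡ 12; y = λ·(12 - 12) - 12 ≡ 35. → (12, 35)
3P: (12, 35) + (12, 12): same x and y₁ ≡ -y₂, so the sum is O.
3P = O, so the order is 3.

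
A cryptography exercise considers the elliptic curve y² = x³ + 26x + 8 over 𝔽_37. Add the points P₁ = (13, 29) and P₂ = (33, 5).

(13, 29) + (33, 5). λ = (5 - 29)/(33 - 13) ≡ 13/20 mod 37. 20⁻¹ ≡ 13 (mod 37), so λ ≡ 21.
  x = λ² - 13 - 33 = 441 - 46 ≡ 25; y = λ·(13 - 25) - 29 ≡ 15. → (25, 15)

(25, 15)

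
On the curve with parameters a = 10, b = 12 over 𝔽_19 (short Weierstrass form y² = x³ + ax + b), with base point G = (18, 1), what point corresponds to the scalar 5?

Repeated addition: build up to 5G.
2G: tangent at (18, 1): λ = (3·18² + 10)/(2·1) ≡ 13/2. 2⁻¹ ≡ 10 (mod 19), so λ ≡ 13·10 ≡ 16.
  x = λ² - 18 - 18 = 256 - 36 ≡ 11; y = λ·(18 - 11) - 1 ≡ 16. → (11, 16)
3G: (11, 16) + (18, 1). λ = (1 - 16)/(18 - 11) ≡ 4/7 mod 19. 7⁻¹ ≡ 11 (mod 19), so λ ≡ 6.
  x = λ² - 11 - 18 = 36 - 29 ≡ 7; y = λ·(11 - 7) - 16 ≡ 8. → (7, 8)
4G: (7, 8) + (18, 1). λ = (1 - 8)/(18 - 7) ≡ 12/11 mod 19. 11⁻¹ ≡ 7 (mod 19), so λ ≡ 8.
  x = λ² - 7 - 18 = 64 - 25 ≡ 1; y = λ·(7 - 1) - 8 ≡ 2. → (1, 2)
5G: (1, 2) + (18, 1). λ = (1 - 2)/(18 - 1) ≡ 18/17 mod 19. 17⁻¹ ≡ 9 (mod 19), so λ ≡ 10.
  x = λ² - 1 - 18 = 100 - 19 ≡ 5; y = λ·(1 - 5) - 2 ≡ 15. → (5, 15)

(5, 15)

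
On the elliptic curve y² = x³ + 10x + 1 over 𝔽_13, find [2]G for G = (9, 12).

(4, 12)

tangent at (9, 12): λ = (3·9² + 10)/(2·12) ≡ 6/11. 11⁻¹ ≡ 6 (mod 13), so λ ≡ 6·6 ≡ 10.
  x = λ² - 9 - 9 = 100 - 18 ≡ 4; y = λ·(9 - 4) - 12 ≡ 12. → (4, 12)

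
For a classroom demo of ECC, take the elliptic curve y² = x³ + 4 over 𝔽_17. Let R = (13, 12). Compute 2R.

(12, 7)

tangent at (13, 12): λ = (3·13² + 0)/(2·12) ≡ 14/7. 7⁻¹ ≡ 5 (mod 17), so λ ≡ 14·5 ≡ 2.
  x = λ² - 13 - 13 = 4 - 26 ≡ 12; y = λ·(13 - 12) - 12 ≡ 7. → (12, 7)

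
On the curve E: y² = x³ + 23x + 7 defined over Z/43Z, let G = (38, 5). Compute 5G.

Double-and-add on 5 = (101)₂. Start with G = (38, 5) for the leading 1-bit.
double: tangent at (38, 5): λ = (3·38² + 23)/(2·5) ≡ 12/10. 10⁻¹ ≡ 13 (mod 43), so λ ≡ 12·13 ≡ 27.
  x = λ² - 38 - 38 = 729 - 76 ≡ 8; y = λ·(38 - 8) - 5 ≡ 31. → (8, 31)
double: tangent at (8, 31): λ = (3·8² + 23)/(2·31) ≡ 0/19. 19⁻¹ ≡ 34 (mod 43), so λ ≡ 0·34 ≡ 0.
  x = λ² - 8 - 8 = 0 - 16 ≡ 27; y = λ·(8 - 27) - 31 ≡ 12. → (27, 12)
add G: (27, 12) + (38, 5). λ = (5 - 12)/(38 - 27) ≡ 36/11 mod 43. 11⁻¹ ≡ 4 (mod 43), so λ ≡ 15.
  x = λ² - 27 - 38 = 225 - 65 ≡ 31; y = λ·(27 - 31) - 12 ≡ 14. → (31, 14)

(31, 14)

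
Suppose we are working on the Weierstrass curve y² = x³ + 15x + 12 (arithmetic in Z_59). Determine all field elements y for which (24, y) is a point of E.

6, 53

x³ + 15x + 12 = 14196 ≡ 36 (mod 59).
Square roots of 36 mod 59: 6 and 53 (since 6² = 36 ≡ 36).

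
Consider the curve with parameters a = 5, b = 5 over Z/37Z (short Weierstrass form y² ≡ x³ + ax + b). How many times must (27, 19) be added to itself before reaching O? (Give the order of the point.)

2P: tangent at (27, 19): λ = (3·27² + 5)/(2·19) ≡ 9/1. 1⁻¹ ≡ 1 (mod 37) since 1·1 = 1 ≡ 1, so λ ≡ 9·1 ≡ 9.
  x = λ² - 27 - 27 = 81 - 54 ≡ 27; y = λ·(27 - 27) - 19 ≡ 18. → (27, 18)
3P: (27, 18) + (27, 19): same x and y₁ ≡ -y₂, so the sum is O.
3P = O, so the order is 3.

3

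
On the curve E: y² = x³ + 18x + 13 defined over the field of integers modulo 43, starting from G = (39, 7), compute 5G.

(39, 36)

Double-and-add on 5 = (101)₂. Start with G = (39, 7) for the leading 1-bit.
double: tangent at (39, 7): λ = (3·39² + 18)/(2·7) ≡ 23/14. 14⁻¹ ≡ 40 (mod 43) since 14·40 = 560 ≡ 1, so λ ≡ 23·40 ≡ 17.
  x = λ² - 39 - 39 = 289 - 78 ≡ 39; y = λ·(39 - 39) - 7 ≡ 36. → (39, 36)
double: tangent at (39, 36): λ = (3·39² + 18)/(2·36) ≡ 23/29. 29⁻¹ ≡ 3 (mod 43) since 29·3 = 87 ≡ 1, so λ ≡ 23·3 ≡ 26.
  x = λ² - 39 - 39 = 676 - 78 ≡ 39; y = λ·(39 - 39) - 36 ≡ 7. → (39, 7)
add G: tangent at (39, 7): λ = (3·39² + 18)/(2·7) ≡ 23/14. 14⁻¹ ≡ 40 (mod 43), so λ ≡ 23·40 ≡ 17.
  x = λ² - 39 - 39 = 289 - 78 ≡ 39; y = λ·(39 - 39) - 7 ≡ 36. → (39, 36)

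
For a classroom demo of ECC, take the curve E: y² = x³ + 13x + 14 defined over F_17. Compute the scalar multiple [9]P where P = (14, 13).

O

Repeated addition: build up to 9P.
2P: tangent at (14, 13): λ = (3·14² + 13)/(2·13) ≡ 6/9. 9⁻¹ ≡ 2 (mod 17), so λ ≡ 6·2 ≡ 12.
  x = λ² - 14 - 14 = 144 - 28 ≡ 14; y = λ·(14 - 14) - 13 ≡ 4. → (14, 4)
3P: (14, 4) + (14, 13): same x and y₁ ≡ -y₂, so the sum is O.
4P: O + (14, 13) = (14, 13) (identity).
5P: tangent at (14, 13): λ = (3·14² + 13)/(2·13) ≡ 6/9. 9⁻¹ ≡ 2 (mod 17), so λ ≡ 6·2 ≡ 12.
  x = λ² - 14 - 14 = 144 - 28 ≡ 14; y = λ·(14 - 14) - 13 ≡ 4. → (14, 4)
6P: (14, 4) + (14, 13): same x and y₁ ≡ -y₂, so the sum is O.
7P: O + (14, 13) = (14, 13) (identity).
8P: tangent at (14, 13): λ = (3·14² + 13)/(2·13) ≡ 6/9. 9⁻¹ ≡ 2 (mod 17), so λ ≡ 6·2 ≡ 12.
  x = λ² - 14 - 14 = 144 - 28 ≡ 14; y = λ·(14 - 14) - 13 ≡ 4. → (14, 4)
9P: (14, 4) + (14, 13): same x and y₁ ≡ -y₂, so the sum is O.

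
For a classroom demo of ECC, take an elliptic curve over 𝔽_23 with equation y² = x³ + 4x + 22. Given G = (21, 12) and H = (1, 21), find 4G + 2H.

First 4G:
Repeated addition: build up to 4G.
2G: tangent at (21, 12): λ = (3·21² + 4)/(2·12) ≡ 16/1. 1⁻¹ ≡ 1 (mod 23), so λ ≡ 16·1 ≡ 16.
  x = λ² - 21 - 21 = 256 - 42 ≡ 7; y = λ·(21 - 7) - 12 ≡ 5. → (7, 5)
3G: (7, 5) + (21, 12). λ = (12 - 5)/(21 - 7) ≡ 7/14 mod 23. 14⁻¹ ≡ 5 (mod 23) since 14·5 = 70 ≡ 1, so λ ≡ 12.
  x = λ² - 7 - 21 = 144 - 28 ≡ 1; y = λ·(7 - 1) - 5 ≡ 21. → (1, 21)
4G: (1, 21) + (21, 12). λ = (12 - 21)/(21 - 1) ≡ 14/20 mod 23. 20⁻¹ ≡ 15 (mod 23) since 20·15 = 300 ≡ 1, so λ ≡ 3.
  x = λ² - 1 - 21 = 9 - 22 ≡ 10; y = λ·(1 - 10) - 21 ≡ 21. → (10, 21)
4G = (10, 21).
Next 2H:
Repeated addition: build up to 2H.
2H: tangent at (1, 21): λ = (3·1² + 4)/(2·21) ≡ 7/19. 19⁻¹ ≡ 17 (mod 23), so λ ≡ 7·17 ≡ 4.
  x = λ² - 1 - 1 = 16 - 2 ≡ 14; y = λ·(1 - 14) - 21 ≡ 19. → (14, 19)
2H = (14, 19).
Finally 4G + 2H:
(10, 21) + (14, 19). λ = (19 - 21)/(14 - 10) ≡ 21/4 mod 23. 4⁻¹ ≡ 6 (mod 23) since 4·6 = 24 ≡ 1, so λ ≡ 11.
  x = λ² - 10 - 14 = 121 - 24 ≡ 5; y = λ·(10 - 5) - 21 ≡ 11. → (5, 11)

(5, 11)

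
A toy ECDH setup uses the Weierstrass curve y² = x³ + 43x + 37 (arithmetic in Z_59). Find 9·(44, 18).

Write G = (44, 18).
Double-and-add on 9 = (1001)₂. Start with G = (44, 18) for the leading 1-bit.
double: tangent at (44, 18): λ = (3·44² + 43)/(2·18) ≡ 10/36. 36⁻¹ ≡ 41 (mod 59), so λ ≡ 10·41 ≡ 56.
  x = λ² - 44 - 44 = 3136 - 88 ≡ 39; y = λ·(44 - 39) - 18 ≡ 26. → (39, 26)
double: tangent at (39, 26): λ = (3·39² + 43)/(2·26) ≡ 4/52. 52⁻¹ ≡ 42 (mod 59), so λ ≡ 4·42 ≡ 50.
  x = λ² - 39 - 39 = 2500 - 78 ≡ 3; y = λ·(39 - 3) - 26 ≡ 4. → (3, 4)
double: tangent at (3, 4): λ = (3·3² + 43)/(2·4) ≡ 11/8. 8⁻¹ ≡ 37 (mod 59) since 8·37 = 296 ≡ 1, so λ ≡ 11·37 ≡ 53.
  x = λ² - 3 - 3 = 2809 - 6 ≡ 30; y = λ·(3 - 30) - 4 ≡ 40. → (30, 40)
add G: (30, 40) + (44, 18). λ = (18 - 40)/(44 - 30) ≡ 37/14 mod 59. 14⁻¹ ≡ 38 (mod 59) since 14·38 = 532 ≡ 1, so λ ≡ 49.
  x = λ² - 30 - 44 = 2401 - 74 ≡ 26; y = λ·(30 - 26) - 40 ≡ 38. → (26, 38)

(26, 38)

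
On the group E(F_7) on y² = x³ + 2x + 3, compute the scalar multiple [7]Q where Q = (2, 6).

Double-and-add on 7 = (111)₂. Start with Q = (2, 6) for the leading 1-bit.
double: tangent at (2, 6): λ = (3·2² + 2)/(2·6) ≡ 0/5. 5⁻¹ ≡ 3 (mod 7), so λ ≡ 0·3 ≡ 0.
  x = λ² - 2 - 2 = 0 - 4 ≡ 3; y = λ·(2 - 3) - 6 ≡ 1. → (3, 1)
add Q: (3, 1) + (2, 6). λ = (6 - 1)/(2 - 3) ≡ 5/6 mod 7. 6⁻¹ ≡ 6 (mod 7), so λ ≡ 2.
  x = λ² - 3 - 2 = 4 - 5 ≡ 6; y = λ·(3 - 6) - 1 ≡ 0. → (6, 0)
double: (6, 0) + (6, 0): same x and y₁ ≡ -y₂, so the sum is O.
add Q: O + (2, 6) = (2, 6) (identity).

(2, 6)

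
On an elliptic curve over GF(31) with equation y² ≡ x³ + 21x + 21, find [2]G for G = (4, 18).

tangent at (4, 18): λ = (3·4² + 21)/(2·18) ≡ 7/5. 5⁻¹ ≡ 25 (mod 31), so λ ≡ 7·25 ≡ 20.
  x = λ² - 4 - 4 = 400 - 8 ≡ 20; y = λ·(4 - 20) - 18 ≡ 3. → (20, 3)

(20, 3)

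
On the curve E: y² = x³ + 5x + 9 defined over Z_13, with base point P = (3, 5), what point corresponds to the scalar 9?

(12, 4)

Double-and-add on 9 = (1001)₂. Start with P = (3, 5) for the leading 1-bit.
double: tangent at (3, 5): λ = (3·3² + 5)/(2·5) ≡ 6/10. 10⁻¹ ≡ 4 (mod 13), so λ ≡ 6·4 ≡ 11.
  x = λ² - 3 - 3 = 121 - 6 ≡ 11; y = λ·(3 - 11) - 5 ≡ 11. → (11, 11)
double: tangent at (11, 11): λ = (3·11² + 5)/(2·11) ≡ 4/9. 9⁻¹ ≡ 3 (mod 13), so λ ≡ 4·3 ≡ 12.
  x = λ² - 11 - 11 = 144 - 22 ≡ 5; y = λ·(11 - 5) - 11 ≡ 9. → (5, 9)
double: tangent at (5, 9): λ = (3·5² + 5)/(2·9) ≡ 2/5. 5⁻¹ ≡ 8 (mod 13) since 5·8 = 40 ≡ 1, so λ ≡ 2·8 ≡ 3.
  x = λ² - 5 - 5 = 9 - 10 ≡ 12; y = λ·(5 - 12) - 9 ≡ 9. → (12, 9)
add P: (12, 9) + (3, 5). λ = (5 - 9)/(3 - 12) ≡ 9/4 mod 13. 4⁻¹ ≡ 10 (mod 13), so λ ≡ 12.
  x = λ² - 12 - 3 = 144 - 15 ≡ 12; y = λ·(12 - 12) - 9 ≡ 4. → (12, 4)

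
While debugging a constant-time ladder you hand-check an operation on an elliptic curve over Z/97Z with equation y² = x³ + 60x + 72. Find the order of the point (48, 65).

2P: tangent at (48, 65): λ = (3·48² + 60)/(2·65) ≡ 85/33. 33⁻¹ ≡ 50 (mod 97) since 33·50 = 1650 ≡ 1, so λ ≡ 85·50 ≡ 79.
  x = λ² - 48 - 48 = 6241 - 96 ≡ 34; y = λ·(48 - 34) - 65 ≡ 71. → (34, 71)
3P: (34, 71) + (48, 65). λ = (65 - 71)/(48 - 34) ≡ 91/14 mod 97. 14⁻¹ ≡ 7 (mod 97), so λ ≡ 55.
  x = λ² - 34 - 48 = 3025 - 82 ≡ 33; y = λ·(34 - 33) - 71 ≡ 81. → (33, 81)
4P: (33, 81) + (48, 65). λ = (65 - 81)/(48 - 33) ≡ 81/15 mod 97. 15⁻¹ ≡ 13 (mod 97) since 15·13 = 195 ≡ 1, so λ ≡ 83.
  x = λ² - 33 - 48 = 6889 - 81 ≡ 18; y = λ·(33 - 18) - 81 ≡ 0. → (18, 0)
5P: (18, 0) + (48, 65). λ = (65 - 0)/(48 - 18) ≡ 65/30 mod 97. 30⁻¹ ≡ 55 (mod 97), so λ ≡ 83.
  x = λ² - 18 - 48 = 6889 - 66 ≡ 33; y = λ·(18 - 33) - 0 ≡ 16. → (33, 16)
6P: (33, 16) + (48, 65). λ = (65 - 16)/(48 - 33) ≡ 49/15 mod 97. 15⁻¹ ≡ 13 (mod 97), so λ ≡ 55.
  x = λ² - 33 - 48 = 3025 - 81 ≡ 34; y = λ·(33 - 34) - 16 ≡ 26. → (34, 26)
7P: (34, 26) + (48, 65). λ = (65 - 26)/(48 - 34) ≡ 39/14 mod 97. 14⁻¹ ≡ 7 (mod 97) since 14·7 = 98 ≡ 1, so λ ≡ 79.
  x = λ² - 34 - 48 = 6241 - 82 ≡ 48; y = λ·(34 - 48) - 26 ≡ 32. → (48, 32)
8P: (48, 32) + (48, 65): same x and y₁ ≡ -y₂, so the sum is O.
8P = O, so the order is 8.

8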